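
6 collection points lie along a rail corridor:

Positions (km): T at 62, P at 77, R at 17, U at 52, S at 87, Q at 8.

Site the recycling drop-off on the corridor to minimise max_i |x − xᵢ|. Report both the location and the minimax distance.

The 1-center on a line is the midpoint of the two extreme points: leftmost at 8, rightmost at 87.
Optimal location = (8 + 87)/2 = 47.5; maximum distance = (87 − 8)/2 = 39.5.

location 47.5, max distance 39.5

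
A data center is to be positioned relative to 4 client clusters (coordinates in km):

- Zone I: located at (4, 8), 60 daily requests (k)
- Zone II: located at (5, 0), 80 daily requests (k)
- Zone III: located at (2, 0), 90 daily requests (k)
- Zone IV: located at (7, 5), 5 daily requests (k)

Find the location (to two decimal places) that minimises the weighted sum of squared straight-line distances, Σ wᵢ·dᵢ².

The minimiser of Σwᵢ‖p−pᵢ‖² is the weighted centroid p* = (Σwᵢpᵢ)/(Σwᵢ).
Σwᵢ = 235.
Σwᵢxᵢ = 60·4 + 80·5 + 90·2 + 5·7 = 855.
Σwᵢyᵢ = 60·8 + 80·0 + 90·0 + 5·5 = 505.
x* = 855/235 = 3.64, y* = 505/235 = 2.15.

(3.64, 2.15)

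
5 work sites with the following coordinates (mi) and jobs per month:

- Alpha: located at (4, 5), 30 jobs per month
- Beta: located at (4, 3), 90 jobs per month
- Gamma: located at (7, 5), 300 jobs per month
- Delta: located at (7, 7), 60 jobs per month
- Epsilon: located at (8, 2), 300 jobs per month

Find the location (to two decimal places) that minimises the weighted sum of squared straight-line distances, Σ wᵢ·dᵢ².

The minimiser of Σwᵢ‖p−pᵢ‖² is the weighted centroid p* = (Σwᵢpᵢ)/(Σwᵢ).
Σwᵢ = 780.
Σwᵢxᵢ = 30·4 + 90·4 + 300·7 + 60·7 + 300·8 = 5400.
Σwᵢyᵢ = 30·5 + 90·3 + 300·5 + 60·7 + 300·2 = 2940.
x* = 5400/780 = 6.92, y* = 2940/780 = 3.77.

(6.92, 3.77)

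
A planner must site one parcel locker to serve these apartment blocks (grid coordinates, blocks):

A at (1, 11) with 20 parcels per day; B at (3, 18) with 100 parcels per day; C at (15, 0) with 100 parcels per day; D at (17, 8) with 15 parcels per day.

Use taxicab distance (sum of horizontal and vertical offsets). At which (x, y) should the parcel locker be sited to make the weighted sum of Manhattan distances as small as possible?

Manhattan distance separates: Σwᵢ(|x−xᵢ|+|y−yᵢ|) = Σwᵢ|x−xᵢ| + Σwᵢ|y−yᵢ|, so x and y are optimised independently as 1-D weighted medians.
Total weight W = 235; half = 117.5.
x-coordinate, sorted with cumulative weight:
  x=1 (A, w=20) cum 20
  x=3 (B, w=100) cum 120  ← median
  x=15 (C, w=100) cum 220
  x=17 (D, w=15) cum 235
⇒ x* = 3
y-coordinate, sorted with cumulative weight:
  y=0 (C, w=100) cum 100
  y=8 (D, w=15) cum 115
  y=11 (A, w=20) cum 135  ← median
  y=18 (B, w=100) cum 235
⇒ y* = 11

(3, 11)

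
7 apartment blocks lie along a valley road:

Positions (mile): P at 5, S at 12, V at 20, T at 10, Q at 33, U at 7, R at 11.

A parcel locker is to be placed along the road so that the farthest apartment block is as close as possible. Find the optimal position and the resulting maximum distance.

The 1-center on a line is the midpoint of the two extreme points: leftmost at 5, rightmost at 33.
Optimal location = (5 + 33)/2 = 19; maximum distance = (33 − 5)/2 = 14.

location 19, max distance 14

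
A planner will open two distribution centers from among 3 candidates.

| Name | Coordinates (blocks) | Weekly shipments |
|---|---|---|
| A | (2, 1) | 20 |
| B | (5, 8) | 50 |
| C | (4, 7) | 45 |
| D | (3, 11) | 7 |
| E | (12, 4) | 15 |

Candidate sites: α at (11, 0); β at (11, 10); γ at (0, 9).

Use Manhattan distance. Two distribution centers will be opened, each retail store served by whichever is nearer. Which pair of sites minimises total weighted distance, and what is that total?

Evaluate every pair (each demand assigned to the nearer of the two):
  {α, γ}: total = 880
  {β, γ}: total = 910
  {α, β}: total = 1188
Best pair: {α, γ} with total 880.

{α, γ}, total 880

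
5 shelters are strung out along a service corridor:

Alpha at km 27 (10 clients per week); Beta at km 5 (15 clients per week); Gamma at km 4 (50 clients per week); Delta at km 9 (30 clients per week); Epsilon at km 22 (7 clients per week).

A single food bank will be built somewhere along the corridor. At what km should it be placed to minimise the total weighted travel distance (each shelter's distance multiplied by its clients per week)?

x = 5

For a sum of weighted absolute distances on a line, the optimum is the weighted median (not the mean). Total weight W = 112; half-weight = 56.
Sort by position and accumulate weight:
  km 4 (Gamma, w=50) → cum 50
  km 5 (Beta, w=15) → cum 65  ≥ 56 → median here
  km 9 (Delta, w=30) → cum 95
  km 22 (Epsilon, w=7) → cum 102
  km 27 (Alpha, w=10) → cum 112
Optimal location: km 5.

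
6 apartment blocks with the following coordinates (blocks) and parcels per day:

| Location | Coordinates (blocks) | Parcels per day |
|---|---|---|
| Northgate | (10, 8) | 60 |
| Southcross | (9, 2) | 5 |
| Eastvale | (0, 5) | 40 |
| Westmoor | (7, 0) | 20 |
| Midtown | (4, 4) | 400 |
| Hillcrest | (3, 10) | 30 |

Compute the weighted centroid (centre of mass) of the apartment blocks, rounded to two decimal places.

(4.46, 4.67)

The minimiser of Σwᵢ‖p−pᵢ‖² is the weighted centroid p* = (Σwᵢpᵢ)/(Σwᵢ).
Σwᵢ = 555.
Σwᵢxᵢ = 60·10 + 5·9 + 40·0 + 20·7 + 400·4 + 30·3 = 2475.
Σwᵢyᵢ = 60·8 + 5·2 + 40·5 + 20·0 + 400·4 + 30·10 = 2590.
x* = 2475/555 = 4.46, y* = 2590/555 = 4.67.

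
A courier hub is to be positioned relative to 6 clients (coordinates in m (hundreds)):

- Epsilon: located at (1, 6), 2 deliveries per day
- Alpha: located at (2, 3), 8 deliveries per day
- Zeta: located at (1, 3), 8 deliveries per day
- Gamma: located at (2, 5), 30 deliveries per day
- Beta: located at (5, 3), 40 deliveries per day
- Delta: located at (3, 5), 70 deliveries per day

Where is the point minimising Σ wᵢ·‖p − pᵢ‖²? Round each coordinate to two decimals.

(3.14, 4.30)

The minimiser of Σwᵢ‖p−pᵢ‖² is the weighted centroid p* = (Σwᵢpᵢ)/(Σwᵢ).
Σwᵢ = 158.
Σwᵢxᵢ = 2·1 + 8·2 + 8·1 + 30·2 + 40·5 + 70·3 = 496.
Σwᵢyᵢ = 2·6 + 8·3 + 8·3 + 30·5 + 40·3 + 70·5 = 680.
x* = 496/158 = 3.14, y* = 680/158 = 4.30.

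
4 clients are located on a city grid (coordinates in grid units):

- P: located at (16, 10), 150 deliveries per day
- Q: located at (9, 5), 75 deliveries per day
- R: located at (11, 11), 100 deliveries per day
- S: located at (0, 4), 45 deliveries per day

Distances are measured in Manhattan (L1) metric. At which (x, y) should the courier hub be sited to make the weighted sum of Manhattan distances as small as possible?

Manhattan distance separates: Σwᵢ(|x−xᵢ|+|y−yᵢ|) = Σwᵢ|x−xᵢ| + Σwᵢ|y−yᵢ|, so x and y are optimised independently as 1-D weighted medians.
Total weight W = 370; half = 185.
x-coordinate, sorted with cumulative weight:
  x=0 (S, w=45) cum 45
  x=9 (Q, w=75) cum 120
  x=11 (R, w=100) cum 220  ← median
  x=16 (P, w=150) cum 370
⇒ x* = 11
y-coordinate, sorted with cumulative weight:
  y=4 (S, w=45) cum 45
  y=5 (Q, w=75) cum 120
  y=10 (P, w=150) cum 270  ← median
  y=11 (R, w=100) cum 370
⇒ y* = 10

(11, 10)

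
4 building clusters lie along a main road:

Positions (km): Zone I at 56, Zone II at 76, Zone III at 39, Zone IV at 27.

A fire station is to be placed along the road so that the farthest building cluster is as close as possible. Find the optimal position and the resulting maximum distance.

The 1-center on a line is the midpoint of the two extreme points: leftmost at 27, rightmost at 76.
Optimal location = (27 + 76)/2 = 51.5; maximum distance = (76 − 27)/2 = 24.5.

location 51.5, max distance 24.5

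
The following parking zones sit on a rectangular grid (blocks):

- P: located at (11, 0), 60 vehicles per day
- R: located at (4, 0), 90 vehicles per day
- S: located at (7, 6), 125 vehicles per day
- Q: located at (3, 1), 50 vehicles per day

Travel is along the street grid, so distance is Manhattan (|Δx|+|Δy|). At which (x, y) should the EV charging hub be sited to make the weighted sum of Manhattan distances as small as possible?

(7, 1)

Manhattan distance separates: Σwᵢ(|x−xᵢ|+|y−yᵢ|) = Σwᵢ|x−xᵢ| + Σwᵢ|y−yᵢ|, so x and y are optimised independently as 1-D weighted medians.
Total weight W = 325; half = 162.5.
x-coordinate, sorted with cumulative weight:
  x=3 (Q, w=50) cum 50
  x=4 (R, w=90) cum 140
  x=7 (S, w=125) cum 265  ← median
  x=11 (P, w=60) cum 325
⇒ x* = 7
y-coordinate, sorted with cumulative weight:
  y=0 (P, w=60) cum 60
  y=0 (R, w=90) cum 150
  y=1 (Q, w=50) cum 200  ← median
  y=6 (S, w=125) cum 325
⇒ y* = 1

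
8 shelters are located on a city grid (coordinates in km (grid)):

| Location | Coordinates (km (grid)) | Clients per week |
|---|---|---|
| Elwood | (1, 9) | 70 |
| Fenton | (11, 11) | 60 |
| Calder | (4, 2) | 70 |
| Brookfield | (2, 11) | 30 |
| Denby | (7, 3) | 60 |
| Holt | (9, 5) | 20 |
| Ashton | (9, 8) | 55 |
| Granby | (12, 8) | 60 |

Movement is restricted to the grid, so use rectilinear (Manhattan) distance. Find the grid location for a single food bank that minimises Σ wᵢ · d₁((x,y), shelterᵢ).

Manhattan distance separates: Σwᵢ(|x−xᵢ|+|y−yᵢ|) = Σwᵢ|x−xᵢ| + Σwᵢ|y−yᵢ|, so x and y are optimised independently as 1-D weighted medians.
Total weight W = 425; half = 212.5.
x-coordinate, sorted with cumulative weight:
  x=1 (Elwood, w=70) cum 70
  x=2 (Brookfield, w=30) cum 100
  x=4 (Calder, w=70) cum 170
  x=7 (Denby, w=60) cum 230  ← median
  x=9 (Holt, w=20) cum 250
  x=9 (Ashton, w=55) cum 305
  x=11 (Fenton, w=60) cum 365
  x=12 (Granby, w=60) cum 425
⇒ x* = 7
y-coordinate, sorted with cumulative weight:
  y=2 (Calder, w=70) cum 70
  y=3 (Denby, w=60) cum 130
  y=5 (Holt, w=20) cum 150
  y=8 (Ashton, w=55) cum 205
  y=8 (Granby, w=60) cum 265  ← median
  y=9 (Elwood, w=70) cum 335
  y=11 (Fenton, w=60) cum 395
  y=11 (Brookfield, w=30) cum 425
⇒ y* = 8

(7, 8)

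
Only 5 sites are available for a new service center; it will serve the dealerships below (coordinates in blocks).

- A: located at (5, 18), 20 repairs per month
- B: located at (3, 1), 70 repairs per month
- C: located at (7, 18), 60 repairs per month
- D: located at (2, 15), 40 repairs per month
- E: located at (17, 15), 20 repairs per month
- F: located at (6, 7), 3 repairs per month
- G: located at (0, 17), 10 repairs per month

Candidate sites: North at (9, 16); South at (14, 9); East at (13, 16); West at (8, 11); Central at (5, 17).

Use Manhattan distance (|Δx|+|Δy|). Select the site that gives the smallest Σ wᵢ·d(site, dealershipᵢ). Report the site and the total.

Total weighted distance at each candidate:
  North (9, 16): total = 2466
  South (14, 9): total = 3800
  East (13, 16): total = 3198
  West (8, 11): total = 2548
  Central (5, 17): total = 2023
Minimum is at Central with total 2023 blocks.

Central, total 2023 blocks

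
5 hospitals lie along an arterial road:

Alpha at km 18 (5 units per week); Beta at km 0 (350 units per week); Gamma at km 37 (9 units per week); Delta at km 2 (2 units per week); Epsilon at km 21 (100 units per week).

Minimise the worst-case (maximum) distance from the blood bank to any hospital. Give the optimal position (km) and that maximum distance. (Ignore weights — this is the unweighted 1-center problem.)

location 18.5, max distance 18.5

The 1-center on a line is the midpoint of the two extreme points: leftmost at 0, rightmost at 37.
Optimal location = (0 + 37)/2 = 18.5; maximum distance = (37 − 0)/2 = 18.5.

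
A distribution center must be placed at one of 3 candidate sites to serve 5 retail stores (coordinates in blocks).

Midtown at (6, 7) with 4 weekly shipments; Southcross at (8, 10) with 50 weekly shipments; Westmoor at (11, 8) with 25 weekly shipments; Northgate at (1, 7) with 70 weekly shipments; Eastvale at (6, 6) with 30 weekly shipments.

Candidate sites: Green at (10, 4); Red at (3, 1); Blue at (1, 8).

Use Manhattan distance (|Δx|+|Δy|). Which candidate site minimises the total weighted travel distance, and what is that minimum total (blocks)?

Total weighted distance at each candidate:
  Green (10, 4): total = 1573
  Red (3, 1): total = 1911
  Blue (1, 8): total = 1004
Minimum is at Blue with total 1004 blocks.

Blue, total 1004 blocks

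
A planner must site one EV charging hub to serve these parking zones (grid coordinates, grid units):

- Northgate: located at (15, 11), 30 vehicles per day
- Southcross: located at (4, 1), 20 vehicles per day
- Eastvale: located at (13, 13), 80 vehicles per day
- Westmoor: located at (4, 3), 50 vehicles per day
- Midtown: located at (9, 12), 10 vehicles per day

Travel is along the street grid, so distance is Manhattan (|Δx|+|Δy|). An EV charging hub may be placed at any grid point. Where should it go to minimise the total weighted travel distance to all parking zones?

(13, 11)

Manhattan distance separates: Σwᵢ(|x−xᵢ|+|y−yᵢ|) = Σwᵢ|x−xᵢ| + Σwᵢ|y−yᵢ|, so x and y are optimised independently as 1-D weighted medians.
Total weight W = 190; half = 95.
x-coordinate, sorted with cumulative weight:
  x=4 (Southcross, w=20) cum 20
  x=4 (Westmoor, w=50) cum 70
  x=9 (Midtown, w=10) cum 80
  x=13 (Eastvale, w=80) cum 160  ← median
  x=15 (Northgate, w=30) cum 190
⇒ x* = 13
y-coordinate, sorted with cumulative weight:
  y=1 (Southcross, w=20) cum 20
  y=3 (Westmoor, w=50) cum 70
  y=11 (Northgate, w=30) cum 100  ← median
  y=12 (Midtown, w=10) cum 110
  y=13 (Eastvale, w=80) cum 190
⇒ y* = 11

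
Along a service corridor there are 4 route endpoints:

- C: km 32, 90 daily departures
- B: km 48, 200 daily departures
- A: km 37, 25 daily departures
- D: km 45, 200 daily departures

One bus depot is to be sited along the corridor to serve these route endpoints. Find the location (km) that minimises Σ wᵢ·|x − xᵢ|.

For a sum of weighted absolute distances on a line, the optimum is the weighted median (not the mean). Total weight W = 515; half-weight = 257.5.
Sort by position and accumulate weight:
  km 32 (C, w=90) → cum 90
  km 37 (A, w=25) → cum 115
  km 45 (D, w=200) → cum 315  ≥ 257.5 → median here
  km 48 (B, w=200) → cum 515
Optimal location: km 45.

x = 45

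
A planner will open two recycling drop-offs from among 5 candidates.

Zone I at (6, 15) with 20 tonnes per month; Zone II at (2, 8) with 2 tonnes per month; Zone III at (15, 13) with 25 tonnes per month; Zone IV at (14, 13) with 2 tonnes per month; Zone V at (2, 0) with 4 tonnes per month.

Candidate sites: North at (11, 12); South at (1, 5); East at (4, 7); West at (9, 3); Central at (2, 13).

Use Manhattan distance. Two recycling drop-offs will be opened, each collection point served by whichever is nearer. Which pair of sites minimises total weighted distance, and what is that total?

Evaluate every pair (each demand assigned to the nearer of the two):
  {North, Central}: total = 315
  {North, South}: total = 325
  {North, East}: total = 335
  {North, West}: total = 357
  {South, Central}: total = 501
  {East, Central}: total = 511
  {West, Central}: total = 519
  {East, West}: total = 672
  {South, East}: total = 687
  {South, West}: total = 762
Best pair: {North, Central} with total 315.

{North, Central}, total 315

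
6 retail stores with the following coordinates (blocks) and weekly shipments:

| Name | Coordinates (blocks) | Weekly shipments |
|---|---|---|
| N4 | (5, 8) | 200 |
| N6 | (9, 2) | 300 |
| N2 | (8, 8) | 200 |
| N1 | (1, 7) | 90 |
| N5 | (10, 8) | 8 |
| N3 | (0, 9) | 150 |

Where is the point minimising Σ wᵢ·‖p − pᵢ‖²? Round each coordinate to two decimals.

(5.77, 6.16)

The minimiser of Σwᵢ‖p−pᵢ‖² is the weighted centroid p* = (Σwᵢpᵢ)/(Σwᵢ).
Σwᵢ = 948.
Σwᵢxᵢ = 200·5 + 300·9 + 200·8 + 90·1 + 8·10 + 150·0 = 5470.
Σwᵢyᵢ = 200·8 + 300·2 + 200·8 + 90·7 + 8·8 + 150·9 = 5844.
x* = 5470/948 = 5.77, y* = 5844/948 = 6.16.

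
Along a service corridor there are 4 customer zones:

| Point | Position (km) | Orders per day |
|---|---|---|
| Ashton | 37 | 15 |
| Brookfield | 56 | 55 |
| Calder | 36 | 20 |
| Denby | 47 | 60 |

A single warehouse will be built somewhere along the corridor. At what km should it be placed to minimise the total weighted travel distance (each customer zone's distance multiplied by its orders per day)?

x = 47

For a sum of weighted absolute distances on a line, the optimum is the weighted median (not the mean). Total weight W = 150; half-weight = 75.
Sort by position and accumulate weight:
  km 36 (Calder, w=20) → cum 20
  km 37 (Ashton, w=15) → cum 35
  km 47 (Denby, w=60) → cum 95  ≥ 75 → median here
  km 56 (Brookfield, w=55) → cum 150
Optimal location: km 47.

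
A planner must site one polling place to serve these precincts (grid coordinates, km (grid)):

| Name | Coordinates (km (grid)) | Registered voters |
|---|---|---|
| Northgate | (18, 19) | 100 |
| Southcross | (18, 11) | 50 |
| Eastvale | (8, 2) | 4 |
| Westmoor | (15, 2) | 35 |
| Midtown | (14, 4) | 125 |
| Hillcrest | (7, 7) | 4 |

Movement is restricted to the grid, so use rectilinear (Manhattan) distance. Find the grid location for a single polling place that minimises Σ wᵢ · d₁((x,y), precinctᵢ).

Manhattan distance separates: Σwᵢ(|x−xᵢ|+|y−yᵢ|) = Σwᵢ|x−xᵢ| + Σwᵢ|y−yᵢ|, so x and y are optimised independently as 1-D weighted medians.
Total weight W = 318; half = 159.
x-coordinate, sorted with cumulative weight:
  x=7 (Hillcrest, w=4) cum 4
  x=8 (Eastvale, w=4) cum 8
  x=14 (Midtown, w=125) cum 133
  x=15 (Westmoor, w=35) cum 168  ← median
  x=18 (Northgate, w=100) cum 268
  x=18 (Southcross, w=50) cum 318
⇒ x* = 15
y-coordinate, sorted with cumulative weight:
  y=2 (Eastvale, w=4) cum 4
  y=2 (Westmoor, w=35) cum 39
  y=4 (Midtown, w=125) cum 164  ← median
  y=7 (Hillcrest, w=4) cum 168
  y=11 (Southcross, w=50) cum 218
  y=19 (Northgate, w=100) cum 318
⇒ y* = 4

(15, 4)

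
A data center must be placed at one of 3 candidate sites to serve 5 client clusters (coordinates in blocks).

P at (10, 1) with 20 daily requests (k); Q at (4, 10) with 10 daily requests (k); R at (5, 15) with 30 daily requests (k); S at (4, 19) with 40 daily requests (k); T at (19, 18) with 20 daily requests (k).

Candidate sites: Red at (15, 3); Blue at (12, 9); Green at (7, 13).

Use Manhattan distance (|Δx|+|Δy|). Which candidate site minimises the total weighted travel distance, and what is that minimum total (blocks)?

Green, total 1180 blocks

Total weighted distance at each candidate:
  Red (15, 3): total = 2440
  Blue (12, 9): total = 1720
  Green (7, 13): total = 1180
Minimum is at Green with total 1180 blocks.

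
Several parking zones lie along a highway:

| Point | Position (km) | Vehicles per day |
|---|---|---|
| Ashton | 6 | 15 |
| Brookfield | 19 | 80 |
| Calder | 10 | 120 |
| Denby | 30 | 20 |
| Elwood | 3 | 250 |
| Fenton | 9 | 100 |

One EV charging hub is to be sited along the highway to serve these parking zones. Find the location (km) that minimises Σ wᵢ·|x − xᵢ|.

x = 9

For a sum of weighted absolute distances on a line, the optimum is the weighted median (not the mean). Total weight W = 585; half-weight = 292.5.
Sort by position and accumulate weight:
  km 3 (Elwood, w=250) → cum 250
  km 6 (Ashton, w=15) → cum 265
  km 9 (Fenton, w=100) → cum 365  ≥ 292.5 → median here
  km 10 (Calder, w=120) → cum 485
  km 19 (Brookfield, w=80) → cum 565
  km 30 (Denby, w=20) → cum 585
Optimal location: km 9.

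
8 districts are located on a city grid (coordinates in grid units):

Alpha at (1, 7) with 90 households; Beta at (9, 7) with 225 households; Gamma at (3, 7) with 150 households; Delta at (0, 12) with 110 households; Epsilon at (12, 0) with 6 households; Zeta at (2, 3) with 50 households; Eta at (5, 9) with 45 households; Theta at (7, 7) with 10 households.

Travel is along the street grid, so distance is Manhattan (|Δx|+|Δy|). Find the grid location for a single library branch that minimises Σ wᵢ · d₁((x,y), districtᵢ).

(3, 7)

Manhattan distance separates: Σwᵢ(|x−xᵢ|+|y−yᵢ|) = Σwᵢ|x−xᵢ| + Σwᵢ|y−yᵢ|, so x and y are optimised independently as 1-D weighted medians.
Total weight W = 686; half = 343.
x-coordinate, sorted with cumulative weight:
  x=0 (Delta, w=110) cum 110
  x=1 (Alpha, w=90) cum 200
  x=2 (Zeta, w=50) cum 250
  x=3 (Gamma, w=150) cum 400  ← median
  x=5 (Eta, w=45) cum 445
  x=7 (Theta, w=10) cum 455
  x=9 (Beta, w=225) cum 680
  x=12 (Epsilon, w=6) cum 686
⇒ x* = 3
y-coordinate, sorted with cumulative weight:
  y=0 (Epsilon, w=6) cum 6
  y=3 (Zeta, w=50) cum 56
  y=7 (Alpha, w=90) cum 146
  y=7 (Beta, w=225) cum 371  ← median
  y=7 (Gamma, w=150) cum 521
  y=7 (Theta, w=10) cum 531
  y=9 (Eta, w=45) cum 576
  y=12 (Delta, w=110) cum 686
⇒ y* = 7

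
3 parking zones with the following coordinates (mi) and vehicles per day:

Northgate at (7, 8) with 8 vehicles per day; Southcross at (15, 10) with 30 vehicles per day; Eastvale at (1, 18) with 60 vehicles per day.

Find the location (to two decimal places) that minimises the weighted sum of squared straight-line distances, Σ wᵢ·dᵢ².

(5.78, 14.73)

The minimiser of Σwᵢ‖p−pᵢ‖² is the weighted centroid p* = (Σwᵢpᵢ)/(Σwᵢ).
Σwᵢ = 98.
Σwᵢxᵢ = 8·7 + 30·15 + 60·1 = 566.
Σwᵢyᵢ = 8·8 + 30·10 + 60·18 = 1444.
x* = 566/98 = 5.78, y* = 1444/98 = 14.73.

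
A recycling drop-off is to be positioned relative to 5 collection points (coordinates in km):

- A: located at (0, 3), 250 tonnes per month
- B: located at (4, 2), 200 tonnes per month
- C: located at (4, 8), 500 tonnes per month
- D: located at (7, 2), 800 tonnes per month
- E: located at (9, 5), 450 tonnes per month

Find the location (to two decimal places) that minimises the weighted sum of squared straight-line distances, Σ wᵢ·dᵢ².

The minimiser of Σwᵢ‖p−pᵢ‖² is the weighted centroid p* = (Σwᵢpᵢ)/(Σwᵢ).
Σwᵢ = 2200.
Σwᵢxᵢ = 250·0 + 200·4 + 500·4 + 800·7 + 450·9 = 12450.
Σwᵢyᵢ = 250·3 + 200·2 + 500·8 + 800·2 + 450·5 = 9000.
x* = 12450/2200 = 5.66, y* = 9000/2200 = 4.09.

(5.66, 4.09)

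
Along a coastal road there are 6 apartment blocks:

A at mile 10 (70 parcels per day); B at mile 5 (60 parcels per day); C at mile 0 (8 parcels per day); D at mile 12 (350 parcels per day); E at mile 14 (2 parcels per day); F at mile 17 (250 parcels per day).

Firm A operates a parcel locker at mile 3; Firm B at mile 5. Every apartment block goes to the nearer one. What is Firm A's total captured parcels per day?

8

The indifferent point is the midpoint (3+5)/2 = 4; apartment blocks left of it (closer to Firm A at 3) go to Firm A, those right go to Firm B.
  C at 0 (w=8) → Firm A
  B at 5 (w=60) → Firm B
  A at 10 (w=70) → Firm B
  D at 12 (w=350) → Firm B
  E at 14 (w=2) → Firm B
  F at 17 (w=250) → Firm B
Firm A captures 8; Firm B captures 732.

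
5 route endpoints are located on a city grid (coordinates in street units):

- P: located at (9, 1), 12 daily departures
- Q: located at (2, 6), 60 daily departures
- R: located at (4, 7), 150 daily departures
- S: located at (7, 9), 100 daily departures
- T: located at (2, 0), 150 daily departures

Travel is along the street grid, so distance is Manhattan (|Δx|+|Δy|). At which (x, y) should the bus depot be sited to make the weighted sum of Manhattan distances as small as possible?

(4, 7)

Manhattan distance separates: Σwᵢ(|x−xᵢ|+|y−yᵢ|) = Σwᵢ|x−xᵢ| + Σwᵢ|y−yᵢ|, so x and y are optimised independently as 1-D weighted medians.
Total weight W = 472; half = 236.
x-coordinate, sorted with cumulative weight:
  x=2 (Q, w=60) cum 60
  x=2 (T, w=150) cum 210
  x=4 (R, w=150) cum 360  ← median
  x=7 (S, w=100) cum 460
  x=9 (P, w=12) cum 472
⇒ x* = 4
y-coordinate, sorted with cumulative weight:
  y=0 (T, w=150) cum 150
  y=1 (P, w=12) cum 162
  y=6 (Q, w=60) cum 222
  y=7 (R, w=150) cum 372  ← median
  y=9 (S, w=100) cum 472
⇒ y* = 7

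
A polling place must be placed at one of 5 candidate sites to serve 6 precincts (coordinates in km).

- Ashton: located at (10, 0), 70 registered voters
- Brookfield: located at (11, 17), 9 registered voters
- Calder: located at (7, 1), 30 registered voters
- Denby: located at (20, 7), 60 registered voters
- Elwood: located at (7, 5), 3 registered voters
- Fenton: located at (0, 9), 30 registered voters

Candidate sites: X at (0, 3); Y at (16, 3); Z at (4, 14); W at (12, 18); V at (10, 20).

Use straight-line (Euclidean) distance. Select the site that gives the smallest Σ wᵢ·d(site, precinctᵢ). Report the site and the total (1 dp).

Y, total 1759.7 km

Total weighted distance at each candidate:
  X (0, 3): total = 2535.1
  Y (16, 3): total = 1759.7
  Z (4, 14): total = 2803.4
  W (12, 18): total = 3120.0
  V (10, 20): total = 3481.5
Minimum is at Y with total 1759.7 km.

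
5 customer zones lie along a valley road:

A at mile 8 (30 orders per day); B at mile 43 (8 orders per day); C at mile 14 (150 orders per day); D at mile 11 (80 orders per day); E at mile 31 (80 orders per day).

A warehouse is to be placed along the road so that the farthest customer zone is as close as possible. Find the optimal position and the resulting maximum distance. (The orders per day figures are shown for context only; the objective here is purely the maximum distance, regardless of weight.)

The 1-center on a line is the midpoint of the two extreme points: leftmost at 8, rightmost at 43.
Optimal location = (8 + 43)/2 = 25.5; maximum distance = (43 − 8)/2 = 17.5.

location 25.5, max distance 17.5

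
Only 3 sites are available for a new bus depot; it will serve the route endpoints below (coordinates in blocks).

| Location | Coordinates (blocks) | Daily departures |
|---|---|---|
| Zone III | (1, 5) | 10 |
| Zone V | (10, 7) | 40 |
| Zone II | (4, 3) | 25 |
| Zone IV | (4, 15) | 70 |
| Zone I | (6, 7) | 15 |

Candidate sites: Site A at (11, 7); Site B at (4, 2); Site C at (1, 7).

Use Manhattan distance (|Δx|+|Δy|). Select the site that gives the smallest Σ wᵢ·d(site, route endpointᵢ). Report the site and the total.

Site C, total 1400 blocks

Total weighted distance at each candidate:
  Site A (11, 7): total = 1560
  Site B (4, 2): total = 1540
  Site C (1, 7): total = 1400
Minimum is at Site C with total 1400 blocks.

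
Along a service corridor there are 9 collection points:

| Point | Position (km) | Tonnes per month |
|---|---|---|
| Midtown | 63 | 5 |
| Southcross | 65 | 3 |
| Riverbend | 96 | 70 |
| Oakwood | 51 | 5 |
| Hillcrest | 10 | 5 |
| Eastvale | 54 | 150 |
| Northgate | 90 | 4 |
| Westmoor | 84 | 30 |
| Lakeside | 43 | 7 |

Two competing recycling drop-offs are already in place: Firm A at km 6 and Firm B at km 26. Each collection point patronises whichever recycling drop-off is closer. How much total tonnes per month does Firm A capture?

The indifferent point is the midpoint (6+26)/2 = 16; collection points left of it (closer to Firm A at 6) go to Firm A, those right go to Firm B.
  Hillcrest at 10 (w=5) → Firm A
  Lakeside at 43 (w=7) → Firm B
  Oakwood at 51 (w=5) → Firm B
  Eastvale at 54 (w=150) → Firm B
  Midtown at 63 (w=5) → Firm B
  Southcross at 65 (w=3) → Firm B
  Westmoor at 84 (w=30) → Firm B
  Northgate at 90 (w=4) → Firm B
  Riverbend at 96 (w=70) → Firm B
Firm A captures 5; Firm B captures 274.

5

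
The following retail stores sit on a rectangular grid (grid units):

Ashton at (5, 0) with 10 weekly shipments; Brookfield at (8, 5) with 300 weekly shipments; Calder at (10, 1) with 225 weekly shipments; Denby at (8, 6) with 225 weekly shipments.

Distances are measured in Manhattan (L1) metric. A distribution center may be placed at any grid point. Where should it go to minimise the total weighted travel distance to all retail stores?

(8, 5)

Manhattan distance separates: Σwᵢ(|x−xᵢ|+|y−yᵢ|) = Σwᵢ|x−xᵢ| + Σwᵢ|y−yᵢ|, so x and y are optimised independently as 1-D weighted medians.
Total weight W = 760; half = 380.
x-coordinate, sorted with cumulative weight:
  x=5 (Ashton, w=10) cum 10
  x=8 (Brookfield, w=300) cum 310
  x=8 (Denby, w=225) cum 535  ← median
  x=10 (Calder, w=225) cum 760
⇒ x* = 8
y-coordinate, sorted with cumulative weight:
  y=0 (Ashton, w=10) cum 10
  y=1 (Calder, w=225) cum 235
  y=5 (Brookfield, w=300) cum 535  ← median
  y=6 (Denby, w=225) cum 760
⇒ y* = 5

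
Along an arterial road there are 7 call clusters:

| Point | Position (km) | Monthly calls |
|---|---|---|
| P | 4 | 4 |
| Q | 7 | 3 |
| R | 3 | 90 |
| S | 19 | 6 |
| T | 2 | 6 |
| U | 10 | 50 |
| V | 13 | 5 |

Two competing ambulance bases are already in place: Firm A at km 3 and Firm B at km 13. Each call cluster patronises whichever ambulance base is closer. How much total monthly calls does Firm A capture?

103

The indifferent point is the midpoint (3+13)/2 = 8; call clusters left of it (closer to Firm A at 3) go to Firm A, those right go to Firm B.
  T at 2 (w=6) → Firm A
  R at 3 (w=90) → Firm A
  P at 4 (w=4) → Firm A
  Q at 7 (w=3) → Firm A
  U at 10 (w=50) → Firm B
  V at 13 (w=5) → Firm B
  S at 19 (w=6) → Firm B
Firm A captures 103; Firm B captures 61.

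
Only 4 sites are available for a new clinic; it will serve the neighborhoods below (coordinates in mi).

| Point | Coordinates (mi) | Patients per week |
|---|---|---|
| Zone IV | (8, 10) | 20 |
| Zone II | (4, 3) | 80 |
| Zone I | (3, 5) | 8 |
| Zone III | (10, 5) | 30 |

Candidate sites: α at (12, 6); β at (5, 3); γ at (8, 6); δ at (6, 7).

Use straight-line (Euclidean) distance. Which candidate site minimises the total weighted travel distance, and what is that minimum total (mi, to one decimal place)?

β, total 416.5 mi

Total weighted distance at each candidate:
  α (12, 6): total = 936.2
  β (5, 3): total = 416.5
  γ (8, 6): total = 587.9
  δ (6, 7): total = 592.9
Minimum is at β with total 416.5 mi.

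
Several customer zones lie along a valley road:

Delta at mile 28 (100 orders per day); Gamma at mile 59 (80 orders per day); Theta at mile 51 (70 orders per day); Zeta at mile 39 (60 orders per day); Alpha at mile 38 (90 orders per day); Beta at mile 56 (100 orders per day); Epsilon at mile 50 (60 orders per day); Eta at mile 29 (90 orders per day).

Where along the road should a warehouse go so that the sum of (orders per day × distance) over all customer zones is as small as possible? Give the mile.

For a sum of weighted absolute distances on a line, the optimum is the weighted median (not the mean). Total weight W = 650; half-weight = 325.
Sort by position and accumulate weight:
  mile 28 (Delta, w=100) → cum 100
  mile 29 (Eta, w=90) → cum 190
  mile 38 (Alpha, w=90) → cum 280
  mile 39 (Zeta, w=60) → cum 340  ≥ 325 → median here
  mile 50 (Epsilon, w=60) → cum 400
  mile 51 (Theta, w=70) → cum 470
  mile 56 (Beta, w=100) → cum 570
  mile 59 (Gamma, w=80) → cum 650
Optimal location: mile 39.

x = 39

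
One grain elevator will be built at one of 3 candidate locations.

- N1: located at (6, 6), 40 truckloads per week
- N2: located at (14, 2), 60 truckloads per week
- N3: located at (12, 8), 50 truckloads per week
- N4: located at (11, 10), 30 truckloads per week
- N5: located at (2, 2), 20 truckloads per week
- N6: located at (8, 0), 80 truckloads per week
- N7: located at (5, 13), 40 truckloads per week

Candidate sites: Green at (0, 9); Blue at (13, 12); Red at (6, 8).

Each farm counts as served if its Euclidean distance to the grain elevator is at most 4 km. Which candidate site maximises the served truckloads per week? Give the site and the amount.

Coverage radius r = 4 km; a point is covered iff (Δx)²+(Δy)² ≤ 4² = 16.
  Green (0, 9): covers {none} → 0
  Blue (13, 12): covers {N4} → 30
  Red (6, 8): covers {N1} → 40
Maximum coverage at Red: 40 truckloads per week.

Red, covering 40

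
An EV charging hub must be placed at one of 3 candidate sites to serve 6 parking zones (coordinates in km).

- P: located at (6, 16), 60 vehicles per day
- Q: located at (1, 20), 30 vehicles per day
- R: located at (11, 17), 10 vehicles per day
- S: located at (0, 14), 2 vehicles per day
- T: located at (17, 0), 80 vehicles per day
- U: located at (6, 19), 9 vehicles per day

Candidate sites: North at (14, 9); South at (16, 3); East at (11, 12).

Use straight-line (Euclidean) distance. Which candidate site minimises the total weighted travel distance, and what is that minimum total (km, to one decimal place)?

Total weighted distance at each candidate:
  North (14, 9): total = 2138.1
  South (16, 3): total = 2274.5
  East (11, 12): total = 1991.5
Minimum is at East with total 1991.5 km.

East, total 1991.5 km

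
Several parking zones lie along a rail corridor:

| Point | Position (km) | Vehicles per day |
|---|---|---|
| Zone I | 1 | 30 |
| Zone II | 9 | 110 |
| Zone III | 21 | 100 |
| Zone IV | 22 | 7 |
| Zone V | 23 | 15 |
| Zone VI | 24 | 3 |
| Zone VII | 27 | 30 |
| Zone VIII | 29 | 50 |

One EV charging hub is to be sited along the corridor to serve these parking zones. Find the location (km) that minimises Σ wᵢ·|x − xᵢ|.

x = 21

For a sum of weighted absolute distances on a line, the optimum is the weighted median (not the mean). Total weight W = 345; half-weight = 172.5.
Sort by position and accumulate weight:
  km 1 (Zone I, w=30) → cum 30
  km 9 (Zone II, w=110) → cum 140
  km 21 (Zone III, w=100) → cum 240  ≥ 172.5 → median here
  km 22 (Zone IV, w=7) → cum 247
  km 23 (Zone V, w=15) → cum 262
  km 24 (Zone VI, w=3) → cum 265
  km 27 (Zone VII, w=30) → cum 295
  km 29 (Zone VIII, w=50) → cum 345
Optimal location: km 21.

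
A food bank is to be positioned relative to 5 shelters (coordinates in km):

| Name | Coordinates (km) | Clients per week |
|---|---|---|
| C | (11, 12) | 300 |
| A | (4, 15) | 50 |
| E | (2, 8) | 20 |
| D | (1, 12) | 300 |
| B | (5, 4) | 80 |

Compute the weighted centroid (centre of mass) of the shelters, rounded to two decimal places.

The minimiser of Σwᵢ‖p−pᵢ‖² is the weighted centroid p* = (Σwᵢpᵢ)/(Σwᵢ).
Σwᵢ = 750.
Σwᵢxᵢ = 300·11 + 50·4 + 20·2 + 300·1 + 80·5 = 4240.
Σwᵢyᵢ = 300·12 + 50·15 + 20·8 + 300·12 + 80·4 = 8430.
x* = 4240/750 = 5.65, y* = 8430/750 = 11.24.

(5.65, 11.24)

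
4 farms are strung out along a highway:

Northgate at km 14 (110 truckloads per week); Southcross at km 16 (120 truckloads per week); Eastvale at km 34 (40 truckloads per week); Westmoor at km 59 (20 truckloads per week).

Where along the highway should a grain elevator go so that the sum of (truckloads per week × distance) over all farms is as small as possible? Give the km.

For a sum of weighted absolute distances on a line, the optimum is the weighted median (not the mean). Total weight W = 290; half-weight = 145.
Sort by position and accumulate weight:
  km 14 (Northgate, w=110) → cum 110
  km 16 (Southcross, w=120) → cum 230  ≥ 145 → median here
  km 34 (Eastvale, w=40) → cum 270
  km 59 (Westmoor, w=20) → cum 290
Optimal location: km 16.

x = 16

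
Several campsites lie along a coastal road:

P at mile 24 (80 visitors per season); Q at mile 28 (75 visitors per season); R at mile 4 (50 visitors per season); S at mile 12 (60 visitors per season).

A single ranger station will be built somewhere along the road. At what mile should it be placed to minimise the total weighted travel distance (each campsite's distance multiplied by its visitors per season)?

For a sum of weighted absolute distances on a line, the optimum is the weighted median (not the mean). Total weight W = 265; half-weight = 132.5.
Sort by position and accumulate weight:
  mile 4 (R, w=50) → cum 50
  mile 12 (S, w=60) → cum 110
  mile 24 (P, w=80) → cum 190  ≥ 132.5 → median here
  mile 28 (Q, w=75) → cum 265
Optimal location: mile 24.

x = 24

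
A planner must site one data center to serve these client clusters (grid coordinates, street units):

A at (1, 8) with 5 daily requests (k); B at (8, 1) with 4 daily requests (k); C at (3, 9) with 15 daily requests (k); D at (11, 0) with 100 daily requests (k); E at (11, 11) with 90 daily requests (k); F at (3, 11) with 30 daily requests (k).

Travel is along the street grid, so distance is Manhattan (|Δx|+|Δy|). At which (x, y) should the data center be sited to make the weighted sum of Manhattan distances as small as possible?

Manhattan distance separates: Σwᵢ(|x−xᵢ|+|y−yᵢ|) = Σwᵢ|x−xᵢ| + Σwᵢ|y−yᵢ|, so x and y are optimised independently as 1-D weighted medians.
Total weight W = 244; half = 122.
x-coordinate, sorted with cumulative weight:
  x=1 (A, w=5) cum 5
  x=3 (C, w=15) cum 20
  x=3 (F, w=30) cum 50
  x=8 (B, w=4) cum 54
  x=11 (D, w=100) cum 154  ← median
  x=11 (E, w=90) cum 244
⇒ x* = 11
y-coordinate, sorted with cumulative weight:
  y=0 (D, w=100) cum 100
  y=1 (B, w=4) cum 104
  y=8 (A, w=5) cum 109
  y=9 (C, w=15) cum 124  ← median
  y=11 (E, w=90) cum 214
  y=11 (F, w=30) cum 244
⇒ y* = 9

(11, 9)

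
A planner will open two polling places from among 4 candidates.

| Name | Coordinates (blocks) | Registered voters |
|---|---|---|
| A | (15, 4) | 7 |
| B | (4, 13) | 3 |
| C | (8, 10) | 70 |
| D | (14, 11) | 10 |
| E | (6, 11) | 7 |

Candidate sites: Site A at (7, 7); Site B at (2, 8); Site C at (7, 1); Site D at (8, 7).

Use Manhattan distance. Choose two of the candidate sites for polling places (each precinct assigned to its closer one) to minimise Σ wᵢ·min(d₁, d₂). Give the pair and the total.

{Site A, Site D}, total 442

Evaluate every pair (each demand assigned to the nearer of the two):
  {Site A, Site D}: total = 442
  {Site B, Site D}: total = 443
  {Site C, Site D}: total = 452
  {Site A, Site B}: total = 523
  {Site A, Site C}: total = 529
  {Site B, Site C}: total = 857
Best pair: {Site A, Site D} with total 442.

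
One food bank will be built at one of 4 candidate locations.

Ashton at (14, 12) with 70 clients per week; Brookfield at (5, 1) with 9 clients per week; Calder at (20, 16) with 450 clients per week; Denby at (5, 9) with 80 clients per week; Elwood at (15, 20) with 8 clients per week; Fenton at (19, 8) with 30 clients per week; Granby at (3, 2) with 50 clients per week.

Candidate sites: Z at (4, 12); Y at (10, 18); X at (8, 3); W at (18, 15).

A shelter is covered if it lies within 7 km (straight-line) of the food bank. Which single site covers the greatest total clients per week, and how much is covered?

W, covering 528

Coverage radius r = 7 km; a point is covered iff (Δx)²+(Δy)² ≤ 7² = 49.
  Z (4, 12): covers {Denby} → 80
  Y (10, 18): covers {Elwood} → 8
  X (8, 3): covers {Brookfield, Denby, Granby} → 139
  W (18, 15): covers {Ashton, Calder, Elwood} → 528
Maximum coverage at W: 528 clients per week.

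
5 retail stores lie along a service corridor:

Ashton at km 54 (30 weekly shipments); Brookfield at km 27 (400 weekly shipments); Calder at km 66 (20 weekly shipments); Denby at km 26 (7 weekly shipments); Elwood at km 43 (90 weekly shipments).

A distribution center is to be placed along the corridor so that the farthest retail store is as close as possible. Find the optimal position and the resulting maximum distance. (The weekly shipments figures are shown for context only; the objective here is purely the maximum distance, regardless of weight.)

The 1-center on a line is the midpoint of the two extreme points: leftmost at 26, rightmost at 66.
Optimal location = (26 + 66)/2 = 46; maximum distance = (66 − 26)/2 = 20.

location 46, max distance 20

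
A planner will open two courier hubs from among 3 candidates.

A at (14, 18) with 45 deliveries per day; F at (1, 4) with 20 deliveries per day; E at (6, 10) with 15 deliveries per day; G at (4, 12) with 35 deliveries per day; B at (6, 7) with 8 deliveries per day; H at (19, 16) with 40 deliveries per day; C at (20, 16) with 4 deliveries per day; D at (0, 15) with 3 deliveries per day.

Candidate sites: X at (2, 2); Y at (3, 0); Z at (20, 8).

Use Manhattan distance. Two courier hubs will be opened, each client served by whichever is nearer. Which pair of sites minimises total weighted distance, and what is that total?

{X, Z}, total 1889

Evaluate every pair (each demand assigned to the nearer of the two):
  {X, Z}: total = 1889
  {Y, Z}: total = 2016
  {X, Y}: total = 3405
Best pair: {X, Z} with total 1889.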